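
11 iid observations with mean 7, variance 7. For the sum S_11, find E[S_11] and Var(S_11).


E[S_n] = n*mu = 11*7 = 77
Var(S_n) = n*sigma^2 = 11*7 = 77

E[S_11]=77, Var(S_11)=77


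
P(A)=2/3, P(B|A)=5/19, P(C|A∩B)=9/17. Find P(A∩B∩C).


P(A∩B∩C) = P(A) * P(B|A) * P(C|A∩B)
= 2/3 * 5/19 * 9/17
= 10/57 * 9/17 = 30/323

30/323


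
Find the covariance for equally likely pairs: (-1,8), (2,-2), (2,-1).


E[X]=1, E[Y]=5/3, E[XY]=-14/3
Cov(X,Y) = E[XY] - E[X]E[Y] = -14/3 - 1*5/3 = -19/3

-19/3


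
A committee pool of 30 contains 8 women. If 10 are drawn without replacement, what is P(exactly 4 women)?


P(X=4) = C(8,4)*C(22,6) / C(30,10)
= 70*74613 / 30045015
= 5222910/30045015 = 4522/26013

4522/26013


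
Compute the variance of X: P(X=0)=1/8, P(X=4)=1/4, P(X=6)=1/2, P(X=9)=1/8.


E[X] = 41/8, E[X^2] = 257/8
Var(X) = E[X^2] - (E[X])^2 = 257/8 - (41/8)^2 = 375/64

375/64


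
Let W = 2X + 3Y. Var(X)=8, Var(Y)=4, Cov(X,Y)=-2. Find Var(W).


Var(2X + 3Y) = 2^2*Var(X) + 3^2*Var(Y) + 2*2*3*Cov(X,Y)
= 4*8 + 9*4 + 12*(-2)
= 32 + 36 - 24 = 44

44


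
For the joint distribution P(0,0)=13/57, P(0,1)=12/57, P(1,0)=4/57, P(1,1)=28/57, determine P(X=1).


P(X=1) = P(1,0)+P(1,1) = 4/57 + 28/57 = 32/57

32/57


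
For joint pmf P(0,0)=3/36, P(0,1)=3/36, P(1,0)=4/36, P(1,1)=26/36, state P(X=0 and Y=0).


Read from table: P(X=0, Y=0) = 3/36 = 1/12

1/12


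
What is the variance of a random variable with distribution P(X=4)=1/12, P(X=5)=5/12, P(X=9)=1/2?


E[X] = 83/12, E[X^2] = 209/4
Var(X) = E[X^2] - (E[X])^2 = 209/4 - (83/12)^2 = 635/144

635/144


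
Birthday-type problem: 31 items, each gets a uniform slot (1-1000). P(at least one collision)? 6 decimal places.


P(all different) = prod((1000-i)/1000 for i=0..30) = 0.625127
P(at least one match) = 1 - 0.625127 = 0.374873

0.374873


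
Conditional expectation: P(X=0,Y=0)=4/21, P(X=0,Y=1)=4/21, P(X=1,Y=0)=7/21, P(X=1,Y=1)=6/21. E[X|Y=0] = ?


P(Y=0) = 11/21
E[X|Y=0] = (0*4 + 1*7)/11 = 7/11

7/11


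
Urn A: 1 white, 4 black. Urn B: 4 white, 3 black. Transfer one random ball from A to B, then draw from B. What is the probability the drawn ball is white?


P(transfer white) = 1/5; P(transfer black) = 4/5
If white transferred: Urn II has 5 white of 8, so P(white|white moved) = 5/8
If black transferred: Urn II has 4 white of 8, so P(white|black moved) = 1/2
By total probability: P(white) = 1/5*5/8 + 4/5*1/2 = 21/40

21/40


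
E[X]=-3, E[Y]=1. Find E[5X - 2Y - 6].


E[5X - 2Y - 6] = 5*E[X] - 2*E[Y] - 6
= (5)*(-3) + (-2)*(1) + (-6)
= -15 - 2 - 6 = -23

-23


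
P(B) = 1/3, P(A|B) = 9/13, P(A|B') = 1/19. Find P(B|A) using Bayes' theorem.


P(A) = P(A|B)P(B) + P(A|B')P(B') = 9/13*1/3 + 1/19*2/3 = 197/741
P(B|A) = P(A|B)P(B)/P(A) = (3/13)/(197/741) = 171/197

171/197


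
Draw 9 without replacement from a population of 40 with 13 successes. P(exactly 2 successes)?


P(X=2) = C(13,2)*C(27,7) / C(40,9)
= 78*888030 / 273438880
= 69266340/273438880 = 24219/95608

24219/95608


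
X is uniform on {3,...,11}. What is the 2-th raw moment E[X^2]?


E[X^2] = (1/9) * sum(x^2 for x=3..11)
= 501/9 = 167/3

167/3


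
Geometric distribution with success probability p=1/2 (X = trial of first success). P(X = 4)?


P(X=4) = (1-p)^3 * p = (1/2)^3 * 1/2
= 1/8 * 1/2 = 1/16

1/16


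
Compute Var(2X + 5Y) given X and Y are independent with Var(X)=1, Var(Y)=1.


Independence => Cov(X,Y)=0
Var(2X + 5Y) = 2^2*Var(X) + 5^2*Var(Y)
= 4*1 + 25*1 = 29

29


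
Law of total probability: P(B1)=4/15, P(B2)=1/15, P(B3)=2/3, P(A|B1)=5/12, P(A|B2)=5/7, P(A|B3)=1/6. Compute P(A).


P(A) = P(A|B1)P(B1) + P(A|B2)P(B2) + P(A|B3)P(B3)
= 5/12*4/15 + 5/7*1/15 + 1/6*2/3
= 1/9 + 1/21 + 1/9 = 17/63

17/63


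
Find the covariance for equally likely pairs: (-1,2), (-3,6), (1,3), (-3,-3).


E[X]=-3/2, E[Y]=2, E[XY]=-2
Cov(X,Y) = E[XY] - E[X]E[Y] = -2 + 3/2*2 = 1

1


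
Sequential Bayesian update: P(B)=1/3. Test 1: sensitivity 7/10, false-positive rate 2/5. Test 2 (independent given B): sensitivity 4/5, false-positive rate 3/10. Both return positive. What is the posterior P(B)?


After test 1: P(+) = 7/10*1/3 + 2/5*2/3 = 1/2
P(B|+) = (7/30)/(1/2) = 7/15
After test 2 (use post1 as new prior): P(+) = 4/5*7/15 + 3/10*8/15 = 8/15
P(B|+,+) = (28/75)/(8/15) = 7/10

7/10


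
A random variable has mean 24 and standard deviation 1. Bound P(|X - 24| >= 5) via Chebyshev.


k = 5/1 = 5
Chebyshev: P(|X-mu| >= k*sigma) <= 1/k^2 = 1/5^2 = 1/25

1/25


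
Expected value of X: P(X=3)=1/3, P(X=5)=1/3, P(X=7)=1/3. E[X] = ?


E[X] = sum(x * P(x))
= 3*1/3 + 5*1/3 + 7*1/3
= 5

5


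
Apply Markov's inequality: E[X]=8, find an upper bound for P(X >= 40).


Markov: P(X >= a) <= E[X]/a
P(X >= 40) <= 8/40 = 1/5

1/5


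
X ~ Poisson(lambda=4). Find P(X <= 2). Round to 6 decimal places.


P(X<=2) = e^(-4)*4^0/0! + e^(-4)*4^1/1! + e^(-4)*4^2/2!
≈ 0.0183156389 + 0.0732625556 + 0.1465251111
= 0.2381033056
≈ 0.238103

0.238103


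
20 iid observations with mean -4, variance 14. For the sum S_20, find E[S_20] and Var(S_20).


E[S_n] = n*mu = 20*-4 = -80
Var(S_n) = n*sigma^2 = 20*14 = 280

E[S_20]=-80, Var(S_20)=280


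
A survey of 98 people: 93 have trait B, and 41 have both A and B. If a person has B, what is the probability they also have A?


P(A|B) = P(A∩B)/P(B) = (41/98)/(93/98) = 41/93

41/93


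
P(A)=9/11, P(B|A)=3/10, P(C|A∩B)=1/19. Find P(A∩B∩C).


P(A∩B∩C) = P(A) * P(B|A) * P(C|A∩B)
= 9/11 * 3/10 * 1/19
= 27/110 * 1/19 = 27/2090

27/2090


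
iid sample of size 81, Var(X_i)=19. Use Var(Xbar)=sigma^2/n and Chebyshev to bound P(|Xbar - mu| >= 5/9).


Var(Xbar) = Var(X)/n = 19/81
Chebyshev: P(|Xbar-mu| >= 5/9) <= Var(Xbar)/(5/9)^2 = (19/81)/(25/81) = 19/25

19/25


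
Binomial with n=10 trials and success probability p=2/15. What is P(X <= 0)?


P(X<=0) = P(X=0)
= 137858491849/576650390625
= 137858491849/576650390625

137858491849/576650390625


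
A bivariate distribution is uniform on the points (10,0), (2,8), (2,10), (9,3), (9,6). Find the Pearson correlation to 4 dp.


Cov(X,Y) = -11.1600, Var(X) = 13.0400, Var(Y) = 12.6400
rho = Cov/(sqrt(VarX)*sqrt(VarY)) = -0.8693

-0.8693


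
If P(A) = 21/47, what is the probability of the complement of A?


P(A') = 1 - P(A) = 1 - 21/47 = 26/47

26/47


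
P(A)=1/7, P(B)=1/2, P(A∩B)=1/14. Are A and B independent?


P(A)*P(B) = 1/7*1/2 = 1/14
P(A∩B) = 1/14, which equals P(A)P(B), so independent

Yes, A and B are independent


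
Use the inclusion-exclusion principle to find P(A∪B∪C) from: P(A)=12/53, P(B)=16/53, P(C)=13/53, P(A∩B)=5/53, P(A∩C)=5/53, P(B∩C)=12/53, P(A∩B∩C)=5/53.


P(A∪B∪C) = P(A)+P(B)+P(C) - P(AB)-P(AC)-P(BC) + P(ABC)
= 12/53+16/53+13/53 - 5/53-5/53-12/53 + 5/53
= 24/53

24/53


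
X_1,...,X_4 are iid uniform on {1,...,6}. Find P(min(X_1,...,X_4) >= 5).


P(min >= 5) = P(all X_i >= 5) = (P(X_1 >= 5))^4
= (2/6)^4 = (1/3)^4 = 1/81

1/81


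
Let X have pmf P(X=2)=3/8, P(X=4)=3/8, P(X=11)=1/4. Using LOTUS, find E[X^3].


E[X^3] = sum(g(x)*P(x))
= 8*3/8 + 64*3/8 + 1331*1/4
= 1439/4

1439/4


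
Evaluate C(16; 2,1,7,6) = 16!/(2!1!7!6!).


16! = 20922789888000
Denominator: 2!=2 * 1!=1 * 7!=5040 * 6!=720
Coefficient = 20922789888000 / 7257600 = 2882880

2882880


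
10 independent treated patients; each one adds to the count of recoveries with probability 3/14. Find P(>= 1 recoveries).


P(at least one) = 1 - P(none)
P(none) = (1 - 3/14)^10 = (11/14)^10 = 25937424601/289254654976
P(at least one) = 1 - 25937424601/289254654976 = 263317230375/289254654976

263317230375/289254654976


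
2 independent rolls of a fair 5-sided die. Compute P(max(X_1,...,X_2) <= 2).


P(max <= 2) = P(all X_i <= 2) = (P(X_1 <= 2))^2
= (2/5)^2 = 4/25

4/25


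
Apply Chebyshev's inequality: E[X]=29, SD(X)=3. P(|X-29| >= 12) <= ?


k = 12/3 = 4
Chebyshev: P(|X-mu| >= k*sigma) <= 1/k^2 = 1/4^2 = 1/16

1/16


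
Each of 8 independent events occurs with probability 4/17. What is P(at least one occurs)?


P(at least one) = 1 - P(none)
P(none) = (1 - 4/17)^8 = (13/17)^8 = 815730721/6975757441
P(at least one) = 1 - 815730721/6975757441 = 6160026720/6975757441

6160026720/6975757441


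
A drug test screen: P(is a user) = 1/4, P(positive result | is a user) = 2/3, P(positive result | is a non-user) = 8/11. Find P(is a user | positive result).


P(A) = P(A|B)P(B) + P(A|B')P(B') = 2/3*1/4 + 8/11*3/4 = 47/66
P(B|A) = P(A|B)P(B)/P(A) = (1/6)/(47/66) = 11/47

11/47


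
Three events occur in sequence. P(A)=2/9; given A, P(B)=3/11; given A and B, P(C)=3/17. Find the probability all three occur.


P(A∩B∩C) = P(A) * P(B|A) * P(C|A∩B)
= 2/9 * 3/11 * 3/17
= 2/33 * 3/17 = 2/187

2/187


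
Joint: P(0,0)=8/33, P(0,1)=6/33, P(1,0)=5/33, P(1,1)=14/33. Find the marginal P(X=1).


P(X=1) = P(1,0)+P(1,1) = 5/33 + 14/33 = 19/33

19/33


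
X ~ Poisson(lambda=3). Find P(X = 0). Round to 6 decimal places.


P(X=0) = e^(-3) * 3^0 / 0!
≈ 0.04978706837 * 1 / 1
≈ 0.049787

0.049787


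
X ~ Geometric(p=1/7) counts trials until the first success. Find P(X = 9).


P(X=9) = (1-p)^8 * p = (6/7)^8 * 1/7
= 1679616/5764801 * 1/7 = 1679616/40353607

1679616/40353607


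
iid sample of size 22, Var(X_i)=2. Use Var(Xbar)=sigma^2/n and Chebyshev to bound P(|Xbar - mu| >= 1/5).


Var(Xbar) = Var(X)/n = 2/22
Chebyshev: P(|Xbar-mu| >= 1/5) <= Var(Xbar)/(1/5)^2 = (1/11)/(1/25) = 25/11
Bound exceeds 1, so trivial bound: 1

1


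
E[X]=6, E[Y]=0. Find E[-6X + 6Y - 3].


E[-6X + 6Y - 3] = -6*E[X] + 6*E[Y] - 3
= (-6)*(6) + (6)*(0) + (-3)
= -36 + 0 - 3 = -39

-39


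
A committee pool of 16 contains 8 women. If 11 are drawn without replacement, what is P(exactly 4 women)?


P(X=4) = C(8,4)*C(8,7) / C(16,11)
= 70*8 / 4368
= 560/4368 = 5/39

5/39


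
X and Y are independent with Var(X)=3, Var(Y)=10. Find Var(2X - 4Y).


Independence => Cov(X,Y)=0
Var(2X - 4Y) = 2^2*Var(X) + (-4)^2*Var(Y)
= 4*3 + 16*10 = 172

172


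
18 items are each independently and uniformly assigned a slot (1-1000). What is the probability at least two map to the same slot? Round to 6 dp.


P(all different) = prod((1000-i)/1000 for i=0..17) = 0.857357
P(at least one match) = 1 - 0.857357 = 0.142643

0.142643


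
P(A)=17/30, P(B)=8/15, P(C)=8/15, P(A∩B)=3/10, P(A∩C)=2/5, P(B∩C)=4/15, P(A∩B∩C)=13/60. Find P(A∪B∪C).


P(A∪B∪C) = P(A)+P(B)+P(C) - P(AB)-P(AC)-P(BC) + P(ABC)
= 17/30+8/15+8/15 - 3/10-2/5-4/15 + 13/60
= 53/60

53/60


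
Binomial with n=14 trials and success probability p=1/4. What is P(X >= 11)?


P(X>=11) = P(X=11) + P(X=12) + P(X=13) + P(X=14)
= 2457/67108864 + 819/268435456 + 21/134217728 + 1/268435456
= 5345/134217728

5345/134217728


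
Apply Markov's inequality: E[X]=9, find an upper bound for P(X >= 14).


Markov: P(X >= a) <= E[X]/a
P(X >= 14) <= 9/14

9/14


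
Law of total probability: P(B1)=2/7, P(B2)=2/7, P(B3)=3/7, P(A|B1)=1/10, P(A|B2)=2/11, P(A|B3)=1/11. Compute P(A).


P(A) = P(A|B1)P(B1) + P(A|B2)P(B2) + P(A|B3)P(B3)
= 1/10*2/7 + 2/11*2/7 + 1/11*3/7
= 1/35 + 4/77 + 3/77 = 46/385

46/385


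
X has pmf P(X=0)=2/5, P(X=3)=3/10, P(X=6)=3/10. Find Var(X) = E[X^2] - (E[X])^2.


E[X] = 27/10, E[X^2] = 27/2
Var(X) = E[X^2] - (E[X])^2 = 27/2 - (27/10)^2 = 621/100

621/100


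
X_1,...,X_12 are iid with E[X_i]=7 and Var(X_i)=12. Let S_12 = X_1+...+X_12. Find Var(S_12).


By independence, Var(S_n) = n*Var(X_1) = 12*12 = 144

144


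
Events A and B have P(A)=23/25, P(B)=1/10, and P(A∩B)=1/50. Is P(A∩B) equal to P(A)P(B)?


P(A)*P(B) = 23/25*1/10 = 23/250
P(A∩B) = 1/50 != 23/250, so not independent

No, A and B are not independent


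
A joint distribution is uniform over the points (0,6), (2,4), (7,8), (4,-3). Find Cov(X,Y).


E[X]=13/4, E[Y]=15/4, E[XY]=13
Cov(X,Y) = E[XY] - E[X]E[Y] = 13 - 13/4*15/4 = 13/16

13/16


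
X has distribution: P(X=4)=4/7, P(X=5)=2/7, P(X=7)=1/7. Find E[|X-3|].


E[|X-3|] = sum(g(x)*P(x))
= 1*4/7 + 2*2/7 + 4*1/7
= 12/7

12/7


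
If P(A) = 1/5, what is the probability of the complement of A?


P(A') = 1 - P(A) = 1 - 1/5 = 4/5

4/5


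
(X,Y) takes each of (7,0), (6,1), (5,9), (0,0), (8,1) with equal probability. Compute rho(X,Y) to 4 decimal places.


Cov(X,Y) = 0.3600, Var(X) = 7.7600, Var(Y) = 11.7600
rho = Cov/(sqrt(VarX)*sqrt(VarY)) = 0.0377

0.0377


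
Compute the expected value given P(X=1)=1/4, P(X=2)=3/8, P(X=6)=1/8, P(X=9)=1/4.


E[X] = sum(x * P(x))
= 1*1/4 + 2*3/8 + 6*1/8 + 9*1/4
= 4

4


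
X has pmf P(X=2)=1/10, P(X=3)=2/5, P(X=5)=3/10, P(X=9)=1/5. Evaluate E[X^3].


E[X^3] = sum(x^3 * P(x))
= 8*1/10 + 27*2/5 + 125*3/10 + 729*1/5
= 1949/10

1949/10


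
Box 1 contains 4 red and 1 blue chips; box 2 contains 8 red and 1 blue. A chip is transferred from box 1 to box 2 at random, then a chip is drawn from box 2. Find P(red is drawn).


P(transfer red) = 4/5; P(transfer blue) = 1/5
If red transferred: Urn II has 9 red of 10, so P(red|red moved) = 9/10
If blue transferred: Urn II has 8 red of 10, so P(red|blue moved) = 4/5
By total probability: P(red) = 4/5*9/10 + 1/5*4/5 = 22/25

22/25


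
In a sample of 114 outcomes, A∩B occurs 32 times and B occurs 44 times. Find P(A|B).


P(A|B) = P(A∩B)/P(B) = (32/114)/(44/114) = 32/44 = 8/11

8/11


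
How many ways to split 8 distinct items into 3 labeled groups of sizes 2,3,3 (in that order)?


8! = 40320
Denominator: 2!=2 * 3!=6 * 3!=6
Coefficient = 40320 / 72 = 560

560


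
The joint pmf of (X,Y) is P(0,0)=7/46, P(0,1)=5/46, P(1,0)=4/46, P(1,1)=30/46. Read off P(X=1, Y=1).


Read from table: P(X=1, Y=1) = 30/46 = 15/23

15/23


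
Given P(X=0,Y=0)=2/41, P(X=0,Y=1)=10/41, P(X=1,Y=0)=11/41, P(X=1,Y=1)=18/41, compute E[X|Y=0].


P(Y=0) = 13/41
E[X|Y=0] = (0*2 + 1*11)/13 = 11/13

11/13


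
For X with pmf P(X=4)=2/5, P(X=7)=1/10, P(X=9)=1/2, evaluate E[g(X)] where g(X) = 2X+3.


E[2X+3] = sum(g(x)*P(x))
= 11*2/5 + 17*1/10 + 21*1/2
= 83/5

83/5


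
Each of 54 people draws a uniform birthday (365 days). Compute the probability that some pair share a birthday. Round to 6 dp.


P(all different) = prod((365-i)/365 for i=0..53) = 0.016123
P(at least one match) = 1 - 0.016123 = 0.983877

0.983877


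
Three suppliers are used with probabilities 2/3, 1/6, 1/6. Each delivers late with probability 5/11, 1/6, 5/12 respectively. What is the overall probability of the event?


P(A) = P(A|B1)P(B1) + P(A|B2)P(B2) + P(A|B3)P(B3)
= 5/11*2/3 + 1/6*1/6 + 5/12*1/6
= 10/33 + 1/36 + 5/72 = 317/792

317/792


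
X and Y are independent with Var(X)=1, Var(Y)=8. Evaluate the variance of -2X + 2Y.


Independence => Cov(X,Y)=0
Var(-2X + 2Y) = (-2)^2*Var(X) + 2^2*Var(Y)
= 4*1 + 4*8 = 36

36


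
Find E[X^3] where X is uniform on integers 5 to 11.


E[X^3] = (1/7) * sum(x^3 for x=5..11)
= 4256/7 = 608

608


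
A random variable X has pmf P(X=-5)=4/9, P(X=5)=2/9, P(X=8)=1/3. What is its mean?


E[X] = sum(x * P(x))
= -5*4/9 + 5*2/9 + 8*1/3
= 14/9

14/9


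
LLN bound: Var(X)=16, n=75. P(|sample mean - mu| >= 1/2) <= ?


Var(Xbar) = Var(X)/n = 16/75
Chebyshev: P(|Xbar-mu| >= 1/2) <= Var(Xbar)/(1/2)^2 = (16/75)/(1/4) = 64/75

64/75


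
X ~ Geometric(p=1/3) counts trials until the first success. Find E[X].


For geometric (trials until first success), E[X] = 1/p = 1/(1/3) = 3

3


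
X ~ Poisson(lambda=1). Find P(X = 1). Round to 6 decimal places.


P(X=1) = e^(-1) * 1^1 / 1!
≈ 0.3678794412 * 1 / 1
≈ 0.367879

0.367879


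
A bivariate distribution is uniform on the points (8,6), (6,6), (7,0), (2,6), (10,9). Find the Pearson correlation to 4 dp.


Cov(X,Y) = 1.5600, Var(X) = 7.0400, Var(Y) = 8.6400
rho = Cov/(sqrt(VarX)*sqrt(VarY)) = 0.2000

0.2000


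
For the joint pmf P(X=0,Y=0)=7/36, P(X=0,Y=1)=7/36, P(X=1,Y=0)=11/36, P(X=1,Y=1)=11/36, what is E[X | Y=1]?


P(Y=1) = 18/36
E[X|Y=1] = (0*7 + 1*11)/18 = 11/18

11/18


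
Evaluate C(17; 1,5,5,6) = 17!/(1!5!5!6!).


17! = 355687428096000
Denominator: 1!=1 * 5!=120 * 5!=120 * 6!=720
Coefficient = 355687428096000 / 10368000 = 34306272

34306272


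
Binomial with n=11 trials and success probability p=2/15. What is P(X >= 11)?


P(X>=11) = P(X=11)
= 2048/8649755859375
= 2048/8649755859375

2048/8649755859375


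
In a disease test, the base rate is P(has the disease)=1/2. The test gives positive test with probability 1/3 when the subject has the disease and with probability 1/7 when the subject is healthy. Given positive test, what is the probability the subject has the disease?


P(A) = P(A|B)P(B) + P(A|B')P(B') = 1/3*1/2 + 1/7*1/2 = 5/21
P(B|A) = P(A|B)P(B)/P(A) = (1/6)/(5/21) = 7/10

7/10


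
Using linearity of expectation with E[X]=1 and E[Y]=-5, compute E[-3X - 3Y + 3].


E[-3X - 3Y + 3] = -3*E[X] - 3*E[Y] + 3
= (-3)*(1) + (-3)*(-5) + (3)
= -3 + 15 + 3 = 15

15


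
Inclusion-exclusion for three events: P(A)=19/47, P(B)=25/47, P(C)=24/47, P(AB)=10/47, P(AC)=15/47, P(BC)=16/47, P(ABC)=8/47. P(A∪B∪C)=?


P(A∪B∪C) = P(A)+P(B)+P(C) - P(AB)-P(AC)-P(BC) + P(ABC)
= 19/47+25/47+24/47 - 10/47-15/47-16/47 + 8/47
= 35/47

35/47


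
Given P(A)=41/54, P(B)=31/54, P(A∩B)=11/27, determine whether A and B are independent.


P(A)*P(B) = 41/54*31/54 = 1271/2916
P(A∩B) = 11/27 != 1271/2916, so not independent

No, A and B are not independent


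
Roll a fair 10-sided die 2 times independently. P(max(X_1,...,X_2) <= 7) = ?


P(max <= 7) = P(all X_i <= 7) = (P(X_1 <= 7))^2
= (7/10)^2 = 49/100

49/100


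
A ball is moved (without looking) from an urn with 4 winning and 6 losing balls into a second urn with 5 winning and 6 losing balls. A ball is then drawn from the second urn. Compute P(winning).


P(transfer winning) = 4/10 = 2/5; P(transfer losing) = 3/5
If winning transferred: Urn II has 6 winning of 12, so P(winning|winning moved) = 1/2
If losing transferred: Urn II has 5 winning of 12, so P(winning|losing moved) = 5/12
By total probability: P(winning) = 2/5*1/2 + 3/5*5/12 = 9/20

9/20


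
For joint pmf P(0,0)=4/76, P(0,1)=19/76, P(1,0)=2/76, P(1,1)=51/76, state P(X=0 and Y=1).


Read from table: P(X=0, Y=1) = 19/76 = 1/4

1/4


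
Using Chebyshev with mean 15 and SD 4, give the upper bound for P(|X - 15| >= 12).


k = 12/4 = 3
Chebyshev: P(|X-mu| >= k*sigma) <= 1/k^2 = 1/3^2 = 1/9

1/9


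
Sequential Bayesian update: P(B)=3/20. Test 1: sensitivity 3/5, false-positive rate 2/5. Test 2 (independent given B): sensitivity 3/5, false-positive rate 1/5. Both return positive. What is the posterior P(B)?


After test 1: P(+) = 3/5*3/20 + 2/5*17/20 = 43/100
P(B|+) = (9/100)/(43/100) = 9/43
After test 2 (use post1 as new prior): P(+) = 3/5*9/43 + 1/5*34/43 = 61/215
P(B|+,+) = (27/215)/(61/215) = 27/61

27/61


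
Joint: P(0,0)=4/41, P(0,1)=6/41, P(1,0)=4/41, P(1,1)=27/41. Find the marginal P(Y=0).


P(Y=0) = P(0,0)+P(1,0) = 4/41 + 4/41 = 8/41

8/41


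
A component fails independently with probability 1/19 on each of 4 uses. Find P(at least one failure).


P(at least one) = 1 - P(none)
P(none) = (1 - 1/19)^4 = (18/19)^4 = 104976/130321
P(at least one) = 1 - 104976/130321 = 25345/130321

25345/130321


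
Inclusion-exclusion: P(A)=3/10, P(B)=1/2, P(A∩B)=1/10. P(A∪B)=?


P(A∪B) = P(A) + P(B) - P(A∩B)
= 3/10 + 1/2 - 1/10 = 7/10

7/10


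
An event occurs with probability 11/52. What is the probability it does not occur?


P(A') = 1 - P(A) = 1 - 11/52 = 41/52

41/52


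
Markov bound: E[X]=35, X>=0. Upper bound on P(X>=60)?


Markov: P(X >= a) <= E[X]/a
P(X >= 60) <= 35/60 = 7/12

7/12


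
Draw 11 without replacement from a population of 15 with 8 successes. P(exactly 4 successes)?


P(X=4) = C(8,4)*C(7,7) / C(15,11)
= 70*1 / 1365
= 70/1365 = 2/39

2/39


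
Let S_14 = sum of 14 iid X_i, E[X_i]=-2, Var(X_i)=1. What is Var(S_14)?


By independence, Var(S_n) = n*Var(X_1) = 14*1 = 14

14


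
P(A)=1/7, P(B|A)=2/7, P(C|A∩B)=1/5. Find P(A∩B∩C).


P(A∩B∩C) = P(A) * P(B|A) * P(C|A∩B)
= 1/7 * 2/7 * 1/5
= 2/49 * 1/5 = 2/245

2/245


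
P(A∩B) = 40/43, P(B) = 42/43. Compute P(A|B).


P(A|B) = P(A∩B)/P(B) = (40/43)/(42/43) = 40/42 = 20/21

20/21


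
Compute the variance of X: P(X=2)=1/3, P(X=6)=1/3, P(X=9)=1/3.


E[X] = 17/3, E[X^2] = 121/3
Var(X) = E[X^2] - (E[X])^2 = 121/3 - (17/3)^2 = 74/9

74/9


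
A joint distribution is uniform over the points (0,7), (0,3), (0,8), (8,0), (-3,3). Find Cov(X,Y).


E[X]=1, E[Y]=21/5, E[XY]=-9/5
Cov(X,Y) = E[XY] - E[X]E[Y] = -9/5 - 1*21/5 = -6

-6


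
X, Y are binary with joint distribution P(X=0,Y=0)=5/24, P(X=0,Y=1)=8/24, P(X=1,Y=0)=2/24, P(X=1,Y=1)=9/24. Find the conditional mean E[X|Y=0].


P(Y=0) = 7/24
E[X|Y=0] = (0*5 + 1*2)/7 = 2/7

2/7


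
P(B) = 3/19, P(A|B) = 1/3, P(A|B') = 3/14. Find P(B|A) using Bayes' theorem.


P(A) = P(A|B)P(B) + P(A|B')P(B') = 1/3*3/19 + 3/14*16/19 = 31/133
P(B|A) = P(A|B)P(B)/P(A) = (1/19)/(31/133) = 7/31

7/31


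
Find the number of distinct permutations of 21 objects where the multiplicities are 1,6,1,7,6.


21! = 51090942171709440000
Denominator: 1!=1 * 6!=720 * 1!=1 * 7!=5040 * 6!=720
Coefficient = 51090942171709440000 / 2612736000 = 19554575040

19554575040


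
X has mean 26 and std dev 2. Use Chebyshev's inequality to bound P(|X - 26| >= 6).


k = 6/2 = 3
Chebyshev: P(|X-mu| >= k*sigma) <= 1/k^2 = 1/3^2 = 1/9

1/9


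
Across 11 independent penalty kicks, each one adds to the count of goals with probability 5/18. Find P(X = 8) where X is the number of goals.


P(X=8) = C(11,8) * p^8 * (1-p)^3
= 165 * 390625/11019960576 * 2197/5832
= 47201171875/21422803359744

47201171875/21422803359744


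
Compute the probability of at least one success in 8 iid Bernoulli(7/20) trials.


P(at least one) = 1 - P(none)
P(none) = (1 - 7/20)^8 = (13/20)^8 = 815730721/25600000000
P(at least one) = 1 - 815730721/25600000000 = 24784269279/25600000000

24784269279/25600000000


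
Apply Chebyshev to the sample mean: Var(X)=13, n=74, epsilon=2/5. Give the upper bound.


Var(Xbar) = Var(X)/n = 13/74
Chebyshev: P(|Xbar-mu| >= 2/5) <= Var(Xbar)/(2/5)^2 = (13/74)/(4/25) = 325/296
Bound exceeds 1, so trivial bound: 1

1


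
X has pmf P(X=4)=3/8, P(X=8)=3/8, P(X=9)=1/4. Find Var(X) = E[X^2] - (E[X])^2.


E[X] = 27/4, E[X^2] = 201/4
Var(X) = E[X^2] - (E[X])^2 = 201/4 - (27/4)^2 = 75/16

75/16


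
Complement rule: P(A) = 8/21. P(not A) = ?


P(A') = 1 - P(A) = 1 - 8/21 = 13/21

13/21


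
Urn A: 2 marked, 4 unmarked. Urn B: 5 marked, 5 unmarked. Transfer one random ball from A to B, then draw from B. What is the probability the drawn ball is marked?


P(transfer marked) = 2/6 = 1/3; P(transfer unmarked) = 2/3
If marked transferred: Urn II has 6 marked of 11, so P(marked|marked moved) = 6/11
If unmarked transferred: Urn II has 5 marked of 11, so P(marked|unmarked moved) = 5/11
By total probability: P(marked) = 1/3*6/11 + 2/3*5/11 = 16/33

16/33


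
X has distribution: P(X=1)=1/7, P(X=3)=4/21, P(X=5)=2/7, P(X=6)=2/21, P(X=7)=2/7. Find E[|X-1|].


E[|X-1|] = sum(g(x)*P(x))
= 0*1/7 + 2*4/21 + 4*2/7 + 5*2/21 + 6*2/7
= 26/7

26/7


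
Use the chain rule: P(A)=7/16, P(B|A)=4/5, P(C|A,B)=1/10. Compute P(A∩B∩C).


P(A∩B∩C) = P(A) * P(B|A) * P(C|A∩B)
= 7/16 * 4/5 * 1/10
= 7/20 * 1/10 = 7/200

7/200


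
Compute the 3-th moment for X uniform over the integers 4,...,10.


E[X^3] = (1/7) * sum(x^3 for x=4..10)
= 2989/7 = 427

427


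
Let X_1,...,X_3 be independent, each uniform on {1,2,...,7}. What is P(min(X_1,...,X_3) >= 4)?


P(min >= 4) = P(all X_i >= 4) = (P(X_1 >= 4))^3
= (4/7)^3 = 64/343

64/343


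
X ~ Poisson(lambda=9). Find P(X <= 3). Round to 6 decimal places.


P(X<=3) = e^(-9)*9^0/0! + e^(-9)*9^1/1! + e^(-9)*9^2/2! + e^(-9)*9^3/3!
≈ 0.0001234098 + 0.0011106882 + 0.0049980971 + 0.0149942912
= 0.0212264863
≈ 0.021226

0.021226


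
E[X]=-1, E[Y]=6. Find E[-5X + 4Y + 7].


E[-5X + 4Y + 7] = -5*E[X] + 4*E[Y] + 7
= (-5)*(-1) + (4)*(6) + (7)
= 5 + 24 + 7 = 36

36


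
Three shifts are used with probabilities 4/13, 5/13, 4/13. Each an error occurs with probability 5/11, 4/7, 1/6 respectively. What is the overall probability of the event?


P(A) = P(A|B1)P(B1) + P(A|B2)P(B2) + P(A|B3)P(B3)
= 5/11*4/13 + 4/7*5/13 + 1/6*4/13
= 20/143 + 20/91 + 2/39 = 1234/3003

1234/3003


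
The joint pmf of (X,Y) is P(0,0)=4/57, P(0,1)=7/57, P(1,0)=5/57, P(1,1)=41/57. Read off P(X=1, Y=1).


Read from table: P(X=1, Y=1) = 41/57

41/57


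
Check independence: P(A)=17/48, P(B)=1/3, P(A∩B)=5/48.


P(A)*P(B) = 17/48*1/3 = 17/144
P(A∩B) = 5/48 != 17/144, so not independent

No, A and B are not independent


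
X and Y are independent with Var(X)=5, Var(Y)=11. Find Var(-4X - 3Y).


Independence => Cov(X,Y)=0
Var(-4X - 3Y) = (-4)^2*Var(X) + (-3)^2*Var(Y)
= 16*5 + 9*11 = 179

179


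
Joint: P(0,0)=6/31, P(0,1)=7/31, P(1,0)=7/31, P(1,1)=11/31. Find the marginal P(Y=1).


P(Y=1) = P(0,1)+P(1,1) = 7/31 + 11/31 = 18/31

18/31


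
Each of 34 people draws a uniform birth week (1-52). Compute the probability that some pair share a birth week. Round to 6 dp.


P(all different) = prod((52-i)/52 for i=0..33) = 0.000001
P(at least one match) = 1 - 0.000001 = 0.999999

0.999999


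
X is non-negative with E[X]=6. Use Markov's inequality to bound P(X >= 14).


Markov: P(X >= a) <= E[X]/a
P(X >= 14) <= 6/14 = 3/7

3/7


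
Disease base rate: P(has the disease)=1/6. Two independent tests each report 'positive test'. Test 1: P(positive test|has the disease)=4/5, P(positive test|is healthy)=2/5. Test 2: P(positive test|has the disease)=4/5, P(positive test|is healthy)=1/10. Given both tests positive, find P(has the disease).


After test 1: P(+) = 4/5*1/6 + 2/5*5/6 = 7/15
P(B|+) = (2/15)/(7/15) = 2/7
After test 2 (use post1 as new prior): P(+) = 4/5*2/7 + 1/10*5/7 = 3/10
P(B|+,+) = (8/35)/(3/10) = 16/21

16/21


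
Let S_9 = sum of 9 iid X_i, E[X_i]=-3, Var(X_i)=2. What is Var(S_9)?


By independence, Var(S_n) = n*Var(X_1) = 9*2 = 18

18


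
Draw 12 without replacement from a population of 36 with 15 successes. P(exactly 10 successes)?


P(X=10) = C(15,10)*C(21,2) / C(36,12)
= 3003*210 / 1251677700
= 630630/1251677700 = 77/152830

77/152830


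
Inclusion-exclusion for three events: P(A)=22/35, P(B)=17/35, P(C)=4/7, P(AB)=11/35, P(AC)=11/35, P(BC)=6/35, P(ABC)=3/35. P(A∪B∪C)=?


P(A∪B∪C) = P(A)+P(B)+P(C) - P(AB)-P(AC)-P(BC) + P(ABC)
= 22/35+17/35+4/7 - 11/35-11/35-6/35 + 3/35
= 34/35

34/35


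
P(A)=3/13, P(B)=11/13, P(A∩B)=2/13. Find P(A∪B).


P(A∪B) = P(A) + P(B) - P(A∩B)
= 3/13 + 11/13 - 2/13 = 12/13

12/13


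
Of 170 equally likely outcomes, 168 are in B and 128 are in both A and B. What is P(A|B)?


P(A|B) = P(A∩B)/P(B) = (128/170)/(168/170) = 128/168 = 16/21

16/21


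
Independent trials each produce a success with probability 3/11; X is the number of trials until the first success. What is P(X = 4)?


P(X=4) = (1-p)^3 * p = (8/11)^3 * 3/11
= 512/1331 * 3/11 = 1536/14641

1536/14641


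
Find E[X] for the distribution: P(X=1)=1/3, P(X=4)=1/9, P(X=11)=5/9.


E[X] = sum(x * P(x))
= 1*1/3 + 4*1/9 + 11*5/9
= 62/9

62/9


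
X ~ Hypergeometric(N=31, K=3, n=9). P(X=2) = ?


P(X=2) = C(3,2)*C(28,7) / C(31,9)
= 3*1184040 / 20160075
= 3552120/20160075 = 792/4495

792/4495


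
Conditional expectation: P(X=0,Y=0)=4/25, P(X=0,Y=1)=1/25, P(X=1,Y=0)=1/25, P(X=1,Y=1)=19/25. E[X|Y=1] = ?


P(Y=1) = 20/25
E[X|Y=1] = (0*1 + 1*19)/20 = 19/20

19/20


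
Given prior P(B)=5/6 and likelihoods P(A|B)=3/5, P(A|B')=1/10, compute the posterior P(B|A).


P(A) = P(A|B)P(B) + P(A|B')P(B') = 3/5*5/6 + 1/10*1/6 = 31/60
P(B|A) = P(A|B)P(B)/P(A) = (1/2)/(31/60) = 30/31

30/31


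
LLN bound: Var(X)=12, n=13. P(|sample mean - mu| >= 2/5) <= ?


Var(Xbar) = Var(X)/n = 12/13
Chebyshev: P(|Xbar-mu| >= 2/5) <= Var(Xbar)/(2/5)^2 = (12/13)/(4/25) = 75/13
Bound exceeds 1, so trivial bound: 1

1


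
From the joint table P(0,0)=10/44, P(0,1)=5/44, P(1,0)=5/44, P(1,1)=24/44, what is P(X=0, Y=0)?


Read from table: P(X=0, Y=0) = 10/44 = 5/22

5/22


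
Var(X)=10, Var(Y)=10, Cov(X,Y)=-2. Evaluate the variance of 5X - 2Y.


Var(5X - 2Y) = 5^2*Var(X) + (-2)^2*Var(Y) + 2*5*(-2)*Cov(X,Y)
= 25*10 + 4*10 - 20*(-2)
= 250 + 40 + 40 = 330

330


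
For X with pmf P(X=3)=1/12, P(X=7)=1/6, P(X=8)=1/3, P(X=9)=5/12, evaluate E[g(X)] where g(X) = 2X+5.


E[2X+5] = sum(g(x)*P(x))
= 11*1/12 + 19*1/6 + 21*1/3 + 23*5/12
= 62/3

62/3


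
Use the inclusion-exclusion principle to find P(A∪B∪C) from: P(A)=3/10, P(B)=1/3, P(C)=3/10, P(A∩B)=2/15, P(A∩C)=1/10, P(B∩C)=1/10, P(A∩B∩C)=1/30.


P(A∪B∪C) = P(A)+P(B)+P(C) - P(AB)-P(AC)-P(BC) + P(ABC)
= 3/10+1/3+3/10 - 2/15-1/10-1/10 + 1/30
= 19/30

19/30


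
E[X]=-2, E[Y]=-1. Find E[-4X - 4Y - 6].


E[-4X - 4Y - 6] = -4*E[X] - 4*E[Y] - 6
= (-4)*(-2) + (-4)*(-1) + (-6)
= 8 + 4 - 6 = 6

6


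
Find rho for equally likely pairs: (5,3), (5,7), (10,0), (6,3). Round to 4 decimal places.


Cov(X,Y) = -4.1250, Var(X) = 4.2500, Var(Y) = 6.1875
rho = Cov/(sqrt(VarX)*sqrt(VarY)) = -0.8044

-0.8044


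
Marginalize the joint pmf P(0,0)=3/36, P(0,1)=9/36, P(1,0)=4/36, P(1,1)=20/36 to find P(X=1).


P(X=1) = P(1,0)+P(1,1) = 4/36 + 20/36 = 24/36 = 2/3

2/3


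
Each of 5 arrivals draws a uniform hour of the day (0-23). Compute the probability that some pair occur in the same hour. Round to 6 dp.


P(all different) = prod((24-i)/24 for i=0..4) = 0.640553
P(at least one match) = 1 - 0.640553 = 0.359447

0.359447


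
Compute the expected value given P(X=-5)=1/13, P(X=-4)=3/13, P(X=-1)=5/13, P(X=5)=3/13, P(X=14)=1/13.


E[X] = sum(x * P(x))
= -5*1/13 - 4*3/13 - 1*5/13 + 5*3/13 + 14*1/13
= 7/13

7/13


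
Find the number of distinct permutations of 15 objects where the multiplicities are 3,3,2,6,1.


15! = 1307674368000
Denominator: 3!=6 * 3!=6 * 2!=2 * 6!=720 * 1!=1
Coefficient = 1307674368000 / 51840 = 25225200

25225200


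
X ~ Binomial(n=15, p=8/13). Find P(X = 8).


P(X=8) = C(15,8) * p^8 * (1-p)^7
= 6435 * 16777216/815730721 * 78125/62748517
= 648806400000000/3937376385699289

648806400000000/3937376385699289


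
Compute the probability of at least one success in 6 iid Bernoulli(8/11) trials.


P(at least one) = 1 - P(none)
P(none) = (1 - 8/11)^6 = (3/11)^6 = 729/1771561
P(at least one) = 1 - 729/1771561 = 1770832/1771561

1770832/1771561


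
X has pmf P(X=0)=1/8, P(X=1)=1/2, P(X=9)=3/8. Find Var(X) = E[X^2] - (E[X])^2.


E[X] = 31/8, E[X^2] = 247/8
Var(X) = E[X^2] - (E[X])^2 = 247/8 - (31/8)^2 = 1015/64

1015/64


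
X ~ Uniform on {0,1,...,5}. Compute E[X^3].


E[X^3] = (1/6) * sum(x^3 for x=0..5)
= 225/6 = 75/2

75/2


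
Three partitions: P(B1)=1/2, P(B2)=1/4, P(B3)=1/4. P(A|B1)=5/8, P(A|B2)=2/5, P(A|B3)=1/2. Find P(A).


P(A) = P(A|B1)P(B1) + P(A|B2)P(B2) + P(A|B3)P(B3)
= 5/8*1/2 + 2/5*1/4 + 1/2*1/4
= 5/16 + 1/10 + 1/8 = 43/80

43/80


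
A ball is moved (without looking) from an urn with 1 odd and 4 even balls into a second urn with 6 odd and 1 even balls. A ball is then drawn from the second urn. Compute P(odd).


P(transfer odd) = 1/5; P(transfer even) = 4/5
If odd transferred: Urn II has 7 odd of 8, so P(odd|odd moved) = 7/8
If even transferred: Urn II has 6 odd of 8, so P(odd|even moved) = 3/4
By total probability: P(odd) = 1/5*7/8 + 4/5*3/4 = 31/40

31/40


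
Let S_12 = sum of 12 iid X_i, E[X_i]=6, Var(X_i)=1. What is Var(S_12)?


By independence, Var(S_n) = n*Var(X_1) = 12*1 = 12

12


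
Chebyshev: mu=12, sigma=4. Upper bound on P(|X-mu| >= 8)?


k = 8/4 = 2
Chebyshev: P(|X-mu| >= k*sigma) <= 1/k^2 = 1/2^2 = 1/4

1/4


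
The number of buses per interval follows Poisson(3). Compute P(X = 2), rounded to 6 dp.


P(X=2) = e^(-3) * 3^2 / 2!
≈ 0.04978706837 * 9 / 2
≈ 0.224042

0.224042


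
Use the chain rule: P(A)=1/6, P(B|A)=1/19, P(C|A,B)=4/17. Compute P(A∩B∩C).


P(A∩B∩C) = P(A) * P(B|A) * P(C|A∩B)
= 1/6 * 1/19 * 4/17
= 1/114 * 4/17 = 2/969

2/969


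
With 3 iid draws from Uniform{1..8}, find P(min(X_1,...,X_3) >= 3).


P(min >= 3) = P(all X_i >= 3) = (P(X_1 >= 3))^3
= (6/8)^3 = (3/4)^3 = 27/64

27/64


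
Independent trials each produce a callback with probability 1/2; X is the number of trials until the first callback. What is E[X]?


For geometric (trials until first success), E[X] = 1/p = 1/(1/2) = 2

2


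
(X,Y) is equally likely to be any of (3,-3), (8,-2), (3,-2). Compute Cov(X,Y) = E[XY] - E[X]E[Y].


E[X]=14/3, E[Y]=-7/3, E[XY]=-31/3
Cov(X,Y) = E[XY] - E[X]E[Y] = -31/3 - 14/3*-7/3 = 5/9

5/9


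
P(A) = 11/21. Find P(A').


P(A') = 1 - P(A) = 1 - 11/21 = 10/21

10/21


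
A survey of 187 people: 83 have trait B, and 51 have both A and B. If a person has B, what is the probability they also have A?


P(A|B) = P(A∩B)/P(B) = (51/187)/(83/187) = 51/83

51/83


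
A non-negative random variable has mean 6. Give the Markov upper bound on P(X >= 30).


Markov: P(X >= a) <= E[X]/a
P(X >= 30) <= 6/30 = 1/5

1/5


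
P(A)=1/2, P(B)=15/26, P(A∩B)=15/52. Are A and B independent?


P(A)*P(B) = 1/2*15/26 = 15/52
P(A∩B) = 15/52, which equals P(A)P(B), so independent

Yes, A and B are independent


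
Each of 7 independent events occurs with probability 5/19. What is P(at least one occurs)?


P(at least one) = 1 - P(none)
P(none) = (1 - 5/19)^7 = (14/19)^7 = 105413504/893871739
P(at least one) = 1 - 105413504/893871739 = 788458235/893871739

788458235/893871739


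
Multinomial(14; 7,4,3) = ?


14! = 87178291200
Denominator: 7!=5040 * 4!=24 * 3!=6
Coefficient = 87178291200 / 725760 = 120120

120120


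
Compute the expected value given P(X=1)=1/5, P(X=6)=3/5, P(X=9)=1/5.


E[X] = sum(x * P(x))
= 1*1/5 + 6*3/5 + 9*1/5
= 28/5

28/5


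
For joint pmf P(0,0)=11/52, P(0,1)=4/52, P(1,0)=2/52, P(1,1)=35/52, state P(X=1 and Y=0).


Read from table: P(X=1, Y=0) = 2/52 = 1/26

1/26


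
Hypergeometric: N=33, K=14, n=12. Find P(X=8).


P(X=8) = C(14,8)*C(19,4) / C(33,12)
= 3003*3876 / 354817320
= 11639628/354817320 = 6783/206770

6783/206770


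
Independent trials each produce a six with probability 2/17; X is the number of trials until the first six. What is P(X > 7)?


P(X > 7) = P(first 7 trials all fail) = (1-p)^7 = (15/17)^7 = 170859375/410338673

170859375/410338673


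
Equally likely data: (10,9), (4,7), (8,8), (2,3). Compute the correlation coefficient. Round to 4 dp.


Cov(X,Y) = 6.5000, Var(X) = 10.0000, Var(Y) = 5.1875
rho = Cov/(sqrt(VarX)*sqrt(VarY)) = 0.9025

0.9025


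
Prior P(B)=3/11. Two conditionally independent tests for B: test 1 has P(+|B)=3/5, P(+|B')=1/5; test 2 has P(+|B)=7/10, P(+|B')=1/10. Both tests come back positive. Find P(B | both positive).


After test 1: P(+) = 3/5*3/11 + 1/5*8/11 = 17/55
P(B|+) = (9/55)/(17/55) = 9/17
After test 2 (use post1 as new prior): P(+) = 7/10*9/17 + 1/10*8/17 = 71/170
P(B|+,+) = (63/170)/(71/170) = 63/71

63/71


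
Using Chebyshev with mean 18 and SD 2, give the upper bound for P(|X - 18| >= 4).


k = 4/2 = 2
Chebyshev: P(|X-mu| >= k*sigma) <= 1/k^2 = 1/2^2 = 1/4

1/4


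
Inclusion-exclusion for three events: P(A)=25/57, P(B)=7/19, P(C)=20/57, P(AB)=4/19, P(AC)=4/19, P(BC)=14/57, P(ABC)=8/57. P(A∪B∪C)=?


P(A∪B∪C) = P(A)+P(B)+P(C) - P(AB)-P(AC)-P(BC) + P(ABC)
= 25/57+7/19+20/57 - 4/19-4/19-14/57 + 8/57
= 12/19

12/19


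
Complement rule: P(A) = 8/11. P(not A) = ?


P(A') = 1 - P(A) = 1 - 8/11 = 3/11

3/11


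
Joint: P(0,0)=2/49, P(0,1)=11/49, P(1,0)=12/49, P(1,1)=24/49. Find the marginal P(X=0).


P(X=0) = P(0,0)+P(0,1) = 2/49 + 11/49 = 13/49

13/49


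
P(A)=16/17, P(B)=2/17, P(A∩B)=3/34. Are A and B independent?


P(A)*P(B) = 16/17*2/17 = 32/289
P(A∩B) = 3/34 != 32/289, so not independent

No, A and B are not independent


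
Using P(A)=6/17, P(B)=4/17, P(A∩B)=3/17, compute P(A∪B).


P(A∪B) = P(A) + P(B) - P(A∩B)
= 6/17 + 4/17 - 3/17 = 7/17

7/17


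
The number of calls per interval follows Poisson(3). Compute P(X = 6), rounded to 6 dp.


P(X=6) = e^(-3) * 3^6 / 6!
≈ 0.04978706837 * 729 / 720
≈ 0.050409

0.050409


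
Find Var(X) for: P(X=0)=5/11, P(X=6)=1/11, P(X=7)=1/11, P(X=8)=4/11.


E[X] = 45/11, E[X^2] = 31
Var(X) = E[X^2] - (E[X])^2 = 31 - (45/11)^2 = 1726/121

1726/121


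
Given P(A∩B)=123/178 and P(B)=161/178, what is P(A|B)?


P(A|B) = P(A∩B)/P(B) = (123/178)/(161/178) = 123/161

123/161


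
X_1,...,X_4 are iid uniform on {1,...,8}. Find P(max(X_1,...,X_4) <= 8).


P(max <= 8) = P(all X_i <= 8) = (P(X_1 <= 8))^4
= (8/8)^4 = 1^4 = 1

1


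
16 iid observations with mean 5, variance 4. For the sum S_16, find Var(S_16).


By independence, Var(S_n) = n*Var(X_1) = 16*4 = 64

64


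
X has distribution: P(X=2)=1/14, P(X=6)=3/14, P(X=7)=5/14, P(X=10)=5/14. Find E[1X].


E[1X] = sum(g(x)*P(x))
= 2*1/14 + 6*3/14 + 7*5/14 + 10*5/14
= 15/2

15/2


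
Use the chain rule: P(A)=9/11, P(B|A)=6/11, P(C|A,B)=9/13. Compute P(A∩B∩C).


P(A∩B∩C) = P(A) * P(B|A) * P(C|A∩B)
= 9/11 * 6/11 * 9/13
= 54/121 * 9/13 = 486/1573

486/1573


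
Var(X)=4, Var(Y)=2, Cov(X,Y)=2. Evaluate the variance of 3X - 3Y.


Var(3X - 3Y) = 3^2*Var(X) + (-3)^2*Var(Y) + 2*3*(-3)*Cov(X,Y)
= 9*4 + 9*2 - 18*2
= 36 + 18 - 36 = 18

18


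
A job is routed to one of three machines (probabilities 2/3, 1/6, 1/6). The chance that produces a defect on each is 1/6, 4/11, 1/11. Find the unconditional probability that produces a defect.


P(A) = P(A|B1)P(B1) + P(A|B2)P(B2) + P(A|B3)P(B3)
= 1/6*2/3 + 4/11*1/6 + 1/11*1/6
= 1/9 + 2/33 + 1/66 = 37/198

37/198


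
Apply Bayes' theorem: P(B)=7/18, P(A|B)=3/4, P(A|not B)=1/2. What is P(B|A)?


P(A) = P(A|B)P(B) + P(A|B')P(B') = 3/4*7/18 + 1/2*11/18 = 43/72
P(B|A) = P(A|B)P(B)/P(A) = (7/24)/(43/72) = 21/43

21/43


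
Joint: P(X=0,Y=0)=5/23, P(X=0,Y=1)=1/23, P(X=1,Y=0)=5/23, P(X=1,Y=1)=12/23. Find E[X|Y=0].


P(Y=0) = 10/23
E[X|Y=0] = (0*5 + 1*5)/10 = 5/10 = 1/2

1/2


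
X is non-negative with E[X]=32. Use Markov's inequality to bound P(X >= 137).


Markov: P(X >= a) <= E[X]/a
P(X >= 137) <= 32/137

32/137


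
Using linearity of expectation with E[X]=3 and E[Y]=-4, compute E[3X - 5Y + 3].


E[3X - 5Y + 3] = 3*E[X] - 5*E[Y] + 3
= (3)*(3) + (-5)*(-4) + (3)
= 9 + 20 + 3 = 32

32


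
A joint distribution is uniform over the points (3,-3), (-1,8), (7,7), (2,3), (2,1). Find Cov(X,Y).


E[X]=13/5, E[Y]=16/5, E[XY]=8
Cov(X,Y) = E[XY] - E[X]E[Y] = 8 - 13/5*16/5 = -8/25

-8/25


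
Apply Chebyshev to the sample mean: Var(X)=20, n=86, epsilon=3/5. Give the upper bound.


Var(Xbar) = Var(X)/n = 20/86
Chebyshev: P(|Xbar-mu| >= 3/5) <= Var(Xbar)/(3/5)^2 = (10/43)/(9/25) = 250/387

250/387


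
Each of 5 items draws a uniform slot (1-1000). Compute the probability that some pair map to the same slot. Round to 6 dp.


P(all different) = prod((1000-i)/1000 for i=0..4) = 0.990035
P(at least one match) = 1 - 0.990035 = 0.009965

0.009965


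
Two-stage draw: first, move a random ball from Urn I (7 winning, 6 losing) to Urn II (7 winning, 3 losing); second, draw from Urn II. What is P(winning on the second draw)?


P(transfer winning) = 7/13; P(transfer losing) = 6/13
If winning transferred: Urn II has 8 winning of 11, so P(winning|winning moved) = 8/11
If losing transferred: Urn II has 7 winning of 11, so P(winning|losing moved) = 7/11
By total probability: P(winning) = 7/13*8/11 + 6/13*7/11 = 98/143

98/143
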